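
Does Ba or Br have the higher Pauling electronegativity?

Br is in period 4, group 17; Ba is in period 6, group 2.
Smaller atoms with higher effective nuclear charge are more electronegative.
Here both period and group differ, so the two effects have to be weighed against each other.
Br > Ba: relative to Ba, both the across-period and down-group shifts push Br's electronegativity up.
Tabulated electronegativity (Pauling): Br 2.96, Ba 0.89.
So Br has the higher Pauling electronegativity (Br > Ba).

Br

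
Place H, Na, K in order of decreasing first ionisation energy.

IE₁ increases left→right with effective nuclear charge and decreases top→bottom as the valence shell moves farther out.
All are in group 1, so first ionization energy increases up the group.
So from highest to lowest: H > Na > K.

H, Na, K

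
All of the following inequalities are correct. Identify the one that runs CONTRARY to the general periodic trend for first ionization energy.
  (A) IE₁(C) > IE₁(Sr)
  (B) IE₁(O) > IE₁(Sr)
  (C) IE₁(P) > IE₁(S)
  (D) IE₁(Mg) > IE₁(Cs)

The general trend: first ionization energy increases across a period and decreases down a group.
(A) C (period 2, group 14) vs Sr (period 5, group 2): the stated order agrees with the simple trend.
(B) O (period 2, group 16) vs Sr (period 5, group 2): the stated order agrees with the simple trend.
(C) P (period 3, group 15) vs S (period 3, group 16): the stated order contradicts the simple trend.
(D) Mg (period 3, group 2) vs Cs (period 6, group 1): the stated order agrees with the simple trend.
The exception is (C): S (3p⁴) ionizes more easily than half-filled P (3p³) because the paired 3p electron in S is pushed out by e⁻–e⁻ repulsion.

(C)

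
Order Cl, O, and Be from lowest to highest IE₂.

After 1 electron has been removed, what remains? Cl⁺ still has 6 valence electrons; O⁺ still has 5 valence electrons; Be⁺ still has 1 valence electron.
All are still removing valence electrons, so compare the +1 ions as you would atoms: IE_2 generally rises across a period (higher Z_eff) and falls down a group (larger shell), subject to the usual subshell exceptions.
Valence configurations: Cl⁺ [Ne]3s²3p⁴, O⁺ [He]2s²2p³, Be⁺ [He]2s¹.
The numbers (kJ/mol): Cl 2298, O 3388, Be 1757.
So the second ionization energies run Be < Cl < O.

Be < Cl < O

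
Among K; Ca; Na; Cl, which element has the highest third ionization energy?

Na

Consider each +2 ion: K²⁺ is already 1 electron into the core; Ca²⁺ is the bare [Ar] core; Na²⁺ is already 1 electron into the core; Cl²⁺ still has 5 valence electrons.
Pulling an electron out of a noble-gas core costs far more than removing a remaining valence electron, so K, Ca and Na sit at the high end of IE_3.
Approximate IE_3 values (kJ/mol): K 4420, Ca 4912, Na 6910, Cl 3822.
Hence IE_3: Cl < K < Ca < Na.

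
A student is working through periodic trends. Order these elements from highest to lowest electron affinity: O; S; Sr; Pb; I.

O is in period 2, group 16; S is in period 3, group 16; Sr is in period 5, group 2; I is in period 5, group 17; Pb is in period 6, group 14.
Electron affinity generally becomes more exothermic across a period toward the halogens and less exothermic down a group.
Neither a single period nor a single group — weigh both effects.
Pb > Sr: the two effects oppose for this pair; the across-period effect wins (35 vs 5 kJ/mol).
O > Pb: both effects reinforce here, so O is clearly the higher of the two.
S > O: this pair runs against the simple trend — see the exception note.
I > S: the two effects oppose for this pair; the across-period effect wins (295 vs 200 kJ/mol).
Note the exception: S has a higher electron affinity than O, contrary to the simple trend — the compact 2p subshell of O repels the added electron more than S's larger 3p does.
Tabulated electron affinity (kJ/mol): O 141, S 200, Sr 5, I 295, Pb 35.
So from highest to lowest: I > S > O > Pb > Sr.

I > S > O > Pb > Sr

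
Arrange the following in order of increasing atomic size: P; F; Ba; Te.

F is in period 2, group 17; P is in period 3, group 15; Te is in period 5, group 16; Ba is in period 6, group 2.
Atomic radius shrinks across a period as nuclear charge pulls the same shell inward, and grows down a group as new shells are added.
Neither a single period nor a single group — weigh both effects.
P > F: both effects reinforce here, so P is clearly the larger of the two.
Te > P: the two effects oppose for this pair; the down-group effect wins (136 vs 111 pm).
Ba > Te: relative to Te, both the across-period and down-group shifts push Ba's atomic radius up.
Approximate values (pm): F 64, P 111, Te 136, Ba 196.
So from smallest to largest: F < P < Te < Ba.

F < P < Te < Ba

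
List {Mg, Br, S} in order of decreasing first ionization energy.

Mg is in period 3, group 2; S is in period 3, group 16; Br is in period 4, group 17.
First ionization energy rises across a period (greater Z_eff holds electrons more tightly) and falls down a group (valence electrons are farther from the nucleus).
These span different periods and groups, so the two trends combine.
S > Mg: S lies to the right of Mg in period 3, so the across-period effect alone puts S higher.
Br > S: period and group pull opposite ways; the across-period shift dominates (1140 vs 1000 kJ/mol).
Approximate values (kJ/mol): Mg 738, S 1000, Br 1140.
So from highest to lowest: Br > S > Mg.

Br > S > Mg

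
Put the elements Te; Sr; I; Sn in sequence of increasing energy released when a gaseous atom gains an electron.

Sr < Sn < Te < I

Adding an electron releases more energy for atoms nearer the top right (short of the noble gases).
All lie in period 5, so electron affinity increases left to right.
So from lowest to highest: Sr < Sn < Te < I.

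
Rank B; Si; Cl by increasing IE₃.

The third ionization energy removes an electron from the +2 ion. For each element: B²⁺ still has 1 valence electron; Si²⁺ still has 2 valence electrons; Cl²⁺ still has 5 valence electrons.
All are still removing valence electrons, so compare the +2 ions as you would atoms: IE_3 generally rises across a period (higher Z_eff) and falls down a group (larger shell), subject to the usual subshell exceptions.
Valence configurations: B²⁺ [He]2s¹, Si²⁺ [Ne]3s², Cl²⁺ [Ne]3s²3p³.
Tabulated IE_3 (kJ/mol): B 3660, Si 3232, Cl 3822.
Putting it together, IE_3: Si < B < Cl.

Si < B < Cl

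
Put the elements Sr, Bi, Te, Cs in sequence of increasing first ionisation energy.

Cs, Sr, Bi, Te

First ionization energy rises across a period (greater Z_eff holds electrons more tightly) and falls down a group (valence electrons are farther from the nucleus).
These span different periods and groups, so the two trends combine.
Sr > Cs: relative to Cs, both the across-period and down-group shifts push Sr's first ionization energy up.
Bi > Sr: the two effects oppose for this pair; the across-period effect wins (703 vs 550 kJ/mol).
Te > Bi: both effects reinforce here, so Te is clearly the higher of the two.
Tabulated first ionization energy (kJ/mol): Sr 550, Te 869, Cs 376, Bi 703.
So from lowest to highest: Cs < Sr < Bi < Te.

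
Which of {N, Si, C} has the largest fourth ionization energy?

N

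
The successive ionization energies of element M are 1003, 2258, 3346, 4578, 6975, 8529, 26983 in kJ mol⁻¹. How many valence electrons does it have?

6

Look for the largest jump between consecutive ionization energies: IE7/IE6 ≈ 3.2, far larger than any earlier ratio.
That jump marks the point where a core electron is being removed. So the atom has 6 valence electrons.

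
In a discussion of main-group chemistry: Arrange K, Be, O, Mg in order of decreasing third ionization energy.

Be, Mg, O, K

After 2 electrons have been removed, what remains? K²⁺ is already 1 electron into the core; Be²⁺ is the bare [He] core; O²⁺ still has 4 valence electrons; Mg²⁺ is the bare [Ne] core.
Usually core removal costs more than valence removal, but here the competition is close: a tightly held n=2 valence electron can cost more to remove than an n=3 core electron, so the actual values have to decide it.
Tabulated IE_3 (kJ/mol): K 4420, Be 14849, O 5300, Mg 7733.
Hence IE_3: K < O < Mg < Be.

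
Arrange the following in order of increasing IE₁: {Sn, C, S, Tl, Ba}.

Removing the outermost electron gets harder across a period and easier down a group.
Here both period and group differ, so the two effects have to be weighed against each other.
Tl > Ba: Tl lies to the right of Ba in period 6, so the across-period effect alone puts Tl higher.
Sn > Tl: both effects reinforce here, so Sn is clearly the higher of the two.
S > Sn: relative to Sn, both the across-period and down-group shifts push S's first ionization energy up.
C > S: period and group pull opposite ways; the down-group shift dominates (1086 vs 1000 kJ/mol).
For reference (kJ/mol): C 1086, S 1000, Sn 709, Ba 503, Tl 589.
So from lowest to highest: Ba < Tl < Sn < S < C.

Ba < Tl < Sn < S < C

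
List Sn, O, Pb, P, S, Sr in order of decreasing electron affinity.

S, O, Sn, P, Pb, Sr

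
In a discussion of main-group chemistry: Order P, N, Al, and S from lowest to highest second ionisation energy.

IE_2 is the cost of taking one more electron from the +1 cation: P⁺ still has 4 valence electrons; N⁺ still has 4 valence electrons; Al⁺ still has 2 valence electrons; S⁺ still has 5 valence electrons.
All are still removing valence electrons, so compare the +1 ions as you would atoms: IE_2 generally rises across a period (higher Z_eff) and falls down a group (larger shell), subject to the usual subshell exceptions.
Valence configurations: P⁺ [Ne]3s²3p², N⁺ [He]2s²2p², Al⁺ [Ne]3s², S⁺ [Ne]3s²3p³.
Tabulated IE_2 (kJ/mol): P 1907, N 2856, Al 1817, S 2252.
Overall IE_2 order: Al < P < S < N.

Al < P < S < N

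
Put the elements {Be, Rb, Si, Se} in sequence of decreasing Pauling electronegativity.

Be is in period 2, group 2; Si is in period 3, group 14; Se is in period 4, group 16; Rb is in period 5, group 1.
Atoms toward the upper right of the periodic table pull bonding electrons most strongly.
These span different periods and groups, so the two trends combine.
Be > Rb: relative to Rb, both the across-period and down-group shifts push Be's electronegativity up.
Si > Be: the two effects oppose for this pair; the across-period effect wins (1.90 vs 1.57).
Se > Si: period and group pull opposite ways; the across-period shift dominates (2.55 vs 1.90).
Tabulated electronegativity (Pauling): Be 1.57, Si 1.90, Se 2.55, Rb 0.82.
So from highest to lowest: Se > Si > Be > Rb.

Se > Si > Be > Rb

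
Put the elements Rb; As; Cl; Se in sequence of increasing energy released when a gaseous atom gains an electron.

Rb < As < Se < Cl

Cl is in period 3, group 17; As is in period 4, group 15; Se is in period 4, group 16; Rb is in period 5, group 1.
Electron affinity generally becomes more exothermic across a period toward the halogens and less exothermic down a group.
Here both period and group differ, so the two effects have to be weighed against each other.
As > Rb: relative to Rb, both the across-period and down-group shifts push As's electron affinity up.
Se > As: Se lies to the right of As in period 4, so the across-period effect alone puts Se higher.
Cl > Se: relative to Se, both the across-period and down-group shifts push Cl's electron affinity up.
Tabulated electron affinity (kJ/mol): Cl 349, As 78, Se 195, Rb 47.
So from lowest to highest: Rb < As < Se < Cl.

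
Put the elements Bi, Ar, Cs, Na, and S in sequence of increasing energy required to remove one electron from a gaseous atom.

Cs, Na, Bi, S, Ar

Na is in period 3, group 1; S is in period 3, group 16; Ar is in period 3, group 18; Cs is in period 6, group 1; Bi is in period 6, group 15.
Across a period the outer electron is held more tightly (higher IE₁); down a group it sits in a higher shell, more shielded, and comes off more easily.
Here both period and group differ, so the two effects have to be weighed against each other.
Na > Cs: they share group 1; the group trend gives Na the larger value.
Bi > Na: the two effects oppose for this pair; the across-period effect wins (703 vs 496 kJ/mol).
S > Bi: both effects reinforce here, so S is clearly the higher of the two.
Ar > S: both are in period 3; the period trend gives Ar the larger value.
Approximate values (kJ/mol): Na 496, S 1000, Ar 1521, Cs 376, Bi 703.
So from lowest to highest: Cs < Na < Bi < S < Ar.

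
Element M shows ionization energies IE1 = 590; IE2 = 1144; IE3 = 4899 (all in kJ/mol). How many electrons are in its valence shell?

2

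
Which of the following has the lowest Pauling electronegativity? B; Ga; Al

B is in period 2, group 13; Al is in period 3, group 13; Ga is in period 4, group 13.
Smaller atoms with higher effective nuclear charge are more electronegative.
All are in group 13; the group trend (electronegativity increases up the group) applies, with the exception below.
Note the exception: Ga has a higher electronegativity than Al, contrary to the simple trend — poor shielding by filled d (and f) subshells raises the heavier element's effective nuclear charge more than the simple down-group trend predicts.
For reference (Pauling): B 2.04, Al 1.61, Ga 1.81.
The lowest Pauling electronegativity among these belongs to Al.

Al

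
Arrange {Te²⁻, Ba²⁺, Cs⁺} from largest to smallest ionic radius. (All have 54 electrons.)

Te²⁻ > Cs⁺ > Ba²⁺

All of these have 54 electrons, so size is governed by nuclear charge alone: the more protons, the stronger the pull on the same electron cloud, and the smaller the ion.
Nuclear charges: Ba²⁺ (Z=56), Cs⁺ (Z=55), Te²⁻ (Z=52).
Largest to smallest: Te²⁻ > Cs⁺ > Ba²⁺.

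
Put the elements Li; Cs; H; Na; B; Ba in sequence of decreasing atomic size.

H is in period 1, group 1; Li is in period 2, group 1; B is in period 2, group 13; Na is in period 3, group 1; Cs is in period 6, group 1; Ba is in period 6, group 2.
Across a period the added protons contract the valence shell; down a group each new principal shell makes the atom larger.
These span different periods and groups, so the two trends combine.
B > H: the two effects oppose for this pair; the down-group effect wins (85 vs 32 pm).
Li > B: Li lies to the left of B in period 2, so the across-period effect alone puts Li larger.
Na > Li: they share group 1; the group trend gives Na the larger value.
Ba > Na: the two effects oppose for this pair; the down-group effect wins (196 vs 155 pm).
Cs > Ba: Cs lies to the left of Ba in period 6, so the across-period effect alone puts Cs larger.
Approximate values (pm): H 32, Li 133, B 85, Na 155, Cs 232, Ba 196.
So from largest to smallest: Cs > Ba > Na > Li > B > H.

Cs, Ba, Na, Li, B, H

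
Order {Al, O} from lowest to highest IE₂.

Al < O

Consider each +1 ion: Al⁺ still has 2 valence electrons; O⁺ still has 5 valence electrons.
All are still removing valence electrons, so compare the +1 ions as you would atoms: IE_2 generally rises across a period (higher Z_eff) and falls down a group (larger shell), subject to the usual subshell exceptions.
Valence configurations: Al⁺ [Ne]3s², O⁺ [He]2s²2p³.
Approximate IE_2 values (kJ/mol): Al 1817, O 3388.
Overall IE_2 order: Al < O.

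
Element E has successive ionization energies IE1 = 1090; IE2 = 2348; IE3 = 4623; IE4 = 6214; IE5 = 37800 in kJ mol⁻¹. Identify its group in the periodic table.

Group 14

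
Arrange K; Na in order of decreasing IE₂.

Na > K

After 1 electron has been removed, what remains? K⁺ is the bare [Ar] core; Na⁺ is the bare [Ne] core.
All of these are removing an electron from a noble-gas core or deeper; the smaller core (lower principal quantum number) is held far more tightly, and within a period the higher nuclear charge binds the same core more tightly.
Tabulated IE_2 (kJ/mol): K 3052, Na 4562.
Putting it together, IE_2: K < Na.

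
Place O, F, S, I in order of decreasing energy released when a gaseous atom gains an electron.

F > I > S > O

EA tends to increase across a period and decrease down a group, though the pattern is less regular than for IE or radius.
Here both period and group differ, so the two effects have to be weighed against each other.
S > O: this pair runs against the simple trend — see the exception note.
I > S: the two effects oppose for this pair; the across-period effect wins (295 vs 200 kJ/mol).
F > I: they share group 17; the group trend gives F the larger value.
Note the exception: S has a higher electron affinity than O, contrary to the simple trend — the compact 2p subshell of O repels the added electron more than S's larger 3p does.
Tabulated electron affinity (kJ/mol): O 141, F 328, S 200, I 295.
So from highest to lowest: F > I > S > O.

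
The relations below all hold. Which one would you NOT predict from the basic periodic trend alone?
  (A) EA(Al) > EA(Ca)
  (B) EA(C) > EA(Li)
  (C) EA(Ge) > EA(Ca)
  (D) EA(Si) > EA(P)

The general trend: electron affinity increases across a period and decreases down a group.
(A) Al (period 3, group 13) vs Ca (period 4, group 2): the stated order agrees with the simple trend.
(B) C (period 2, group 14) vs Li (period 2, group 1): the stated order agrees with the simple trend.
(C) Ge (period 4, group 14) vs Ca (period 4, group 2): the stated order agrees with the simple trend.
(D) Si (period 3, group 14) vs P (period 3, group 15): the stated order contradicts the simple trend.
The exception is (D): adding an electron to P's half-filled 3p³ is unfavourable, so Si (3p²) has the more exothermic EA.

(D)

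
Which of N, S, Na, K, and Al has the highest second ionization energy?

Na

IE_2 is the cost of taking one more electron from the +1 cation: N⁺ still has 4 valence electrons; S⁺ still has 5 valence electrons; Na⁺ is the bare [Ne] core; K⁺ is the bare [Ar] core; Al⁺ still has 2 valence electrons.
Pulling an electron out of a noble-gas core costs far more than removing a remaining valence electron, so K and Na sit at the high end of IE_2.
Valence configurations: N⁺ [He]2s²2p², S⁺ [Ne]3s²3p³, Al⁺ [Ne]3s².
Tabulated IE_2 (kJ/mol): N 2856, S 2252, Na 4562, K 3052, Al 1817.
Overall IE_2 order: Al < S < N < K < Na.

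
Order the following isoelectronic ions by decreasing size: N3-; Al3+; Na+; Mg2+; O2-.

All of these have 10 electrons, so size is governed by nuclear charge alone: the more protons, the stronger the pull on the same electron cloud, and the smaller the ion.
Nuclear charges: Al3+ (Z=13), Mg2+ (Z=12), Na+ (Z=11), O2- (Z=8), N3- (Z=7).
Largest to smallest: N3- > O2- > Na+ > Mg2+ > Al3+.

N3-, O2-, Na+, Mg2+, Al3+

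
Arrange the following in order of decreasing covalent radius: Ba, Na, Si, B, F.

B is in period 2, group 13; F is in period 2, group 17; Na is in period 3, group 1; Si is in period 3, group 14; Ba is in period 6, group 2.
Radius decreases left→right (rising Z_eff, same n) and increases top→bottom (higher n).
Here both period and group differ, so the two effects have to be weighed against each other.
B > F: both are in period 2; the period trend gives B the larger value.
Si > B: the two effects oppose for this pair; the down-group effect wins (116 vs 85 pm).
Na > Si: both are in period 3; the period trend gives Na the larger value.
Ba > Na: the two effects oppose for this pair; the down-group effect wins (196 vs 155 pm).
For reference (pm): B 85, F 64, Na 155, Si 116, Ba 196.
So from largest to smallest: Ba > Na > Si > B > F.

Ba > Na > Si > B > F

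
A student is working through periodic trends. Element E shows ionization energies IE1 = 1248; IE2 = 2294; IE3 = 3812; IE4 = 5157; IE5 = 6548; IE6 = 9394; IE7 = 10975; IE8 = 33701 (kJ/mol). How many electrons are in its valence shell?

7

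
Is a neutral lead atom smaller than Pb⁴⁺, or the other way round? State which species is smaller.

Forming Pb⁴⁺ removes 4 electrons from Pb. Fewer electrons for the same nuclear charge means less shielding and a higher Z_eff on the remaining electrons.
A cation is smaller than its parent atom: Pb⁴⁺ < Pb.

Pb⁴⁺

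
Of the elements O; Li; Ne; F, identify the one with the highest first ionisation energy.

Ne

Li is in period 2, group 1; O is in period 2, group 16; F is in period 2, group 17; Ne is in period 2, group 18.
Removing the outermost electron gets harder across a period and easier down a group.
All lie in period 2, so first ionization energy increases left to right.
The highest first ionisation energy among these belongs to Ne.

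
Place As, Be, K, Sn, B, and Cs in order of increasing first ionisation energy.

Across a period the outer electron is held more tightly (higher IE₁); down a group it sits in a higher shell, more shielded, and comes off more easily.
Neither a single period nor a single group — weigh both effects.
K > Cs: K sits above Cs in group 1, so the down-group effect alone puts K higher.
Sn > K: period and group pull opposite ways; the across-period shift dominates (709 vs 419 kJ/mol).
B > Sn: period and group pull opposite ways; the down-group shift dominates (801 vs 709 kJ/mol).
Be > B: this pair runs against the simple trend — see the exception note.
As > Be: period and group pull opposite ways; the across-period shift dominates (947 vs 900 kJ/mol).
Note the exception: Be has a higher first ionization energy than B, contrary to the simple trend — removing B's lone 2p electron is easier than breaking Be's filled 2s².
Tabulated first ionization energy (kJ/mol): Be 900, B 801, K 419, As 947, Sn 709, Cs 376.
So from lowest to highest: Cs < K < Sn < B < Be < As.

Cs, K, Sn, B, Be, As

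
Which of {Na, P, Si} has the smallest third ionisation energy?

P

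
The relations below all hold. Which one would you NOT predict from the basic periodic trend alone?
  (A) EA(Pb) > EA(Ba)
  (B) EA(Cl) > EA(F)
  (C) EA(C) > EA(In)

The general trend: electron affinity increases across a period and decreases down a group.
(A) Pb (period 6, group 14) vs Ba (period 6, group 2): the stated order agrees with the simple trend.
(B) Cl (period 3, group 17) vs F (period 2, group 17): the stated order contradicts the simple trend.
(C) C (period 2, group 14) vs In (period 5, group 13): the stated order agrees with the simple trend.
The exception is (B): F's small 2p subshell makes the incoming electron feel strong e⁻–e⁻ repulsion, so Cl actually releases more energy on gaining an electron.

(B)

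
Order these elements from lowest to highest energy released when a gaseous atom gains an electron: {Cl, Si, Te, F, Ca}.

F is in period 2, group 17; Si is in period 3, group 14; Cl is in period 3, group 17; Ca is in period 4, group 2; Te is in period 5, group 16.
Electron affinity generally becomes more exothermic across a period toward the halogens and less exothermic down a group.
Here both period and group differ, so the two effects have to be weighed against each other.
Si > Ca: relative to Ca, both the across-period and down-group shifts push Si's electron affinity up.
Te > Si: the two effects oppose for this pair; the across-period effect wins (190 vs 134 kJ/mol).
F > Te: both effects reinforce here, so F is clearly the higher of the two.
Cl > F: this pair runs against the simple trend — see the exception note.
Note the exception: Cl has a higher electron affinity than F, contrary to the simple trend — F's small 2p subshell makes the incoming electron feel strong e⁻–e⁻ repulsion, so Cl actually releases more energy on gaining an electron.
For reference (kJ/mol): F 328, Si 134, Cl 349, Ca 2, Te 190.
So from lowest to highest: Ca < Si < Te < F < Cl.

Ca < Si < Te < F < Cl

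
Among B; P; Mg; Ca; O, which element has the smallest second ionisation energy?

Ca

After 1 electron has been removed, what remains? B⁺ still has 2 valence electrons; P⁺ still has 4 valence electrons; Mg⁺ still has 1 valence electron; Ca⁺ still has 1 valence electron; O⁺ still has 5 valence electrons.
All are still removing valence electrons, so compare the +1 ions as you would atoms: IE_2 generally rises across a period (higher Z_eff) and falls down a group (larger shell), subject to the usual subshell exceptions.
Valence configurations: B⁺ [He]2s², P⁺ [Ne]3s²3p², Mg⁺ [Ne]3s¹, Ca⁺ [Ar]4s¹, O⁺ [He]2s²2p³.
Approximate IE_2 values (kJ/mol): B 2427, P 1907, Mg 1451, Ca 1145, O 3388.
So the second ionization energies run Ca < Mg < P < B < O.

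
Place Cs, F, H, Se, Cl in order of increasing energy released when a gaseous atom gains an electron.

Cs, H, Se, F, Cl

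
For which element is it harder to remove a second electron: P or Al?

Consider each +1 ion: P⁺ still has 4 valence electrons; Al⁺ still has 2 valence electrons.
All are still removing valence electrons, so compare the +1 ions as you would atoms: IE_2 generally rises across a period (higher Z_eff) and falls down a group (larger shell), subject to the usual subshell exceptions.
Valence configurations: P⁺ [Ne]3s²3p², Al⁺ [Ne]3s².
Tabulated IE_2 (kJ/mol): P 1907, Al 1817.
Hence IE_2: Al < P.

P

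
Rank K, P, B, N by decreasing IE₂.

K, N, B, P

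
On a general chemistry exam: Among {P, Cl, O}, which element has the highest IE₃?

O

The third ionization energy removes an electron from the +2 ion. For each element: P²⁺ still has 3 valence electrons; Cl²⁺ still has 5 valence electrons; O²⁺ still has 4 valence electrons.
All are still removing valence electrons, so compare the +2 ions as you would atoms: IE_3 generally rises across a period (higher Z_eff) and falls down a group (larger shell), subject to the usual subshell exceptions.
Valence configurations: P²⁺ [Ne]3s²3p¹, Cl²⁺ [Ne]3s²3p³, O²⁺ [He]2s²2p².
Approximate IE_3 values (kJ/mol): P 2914, Cl 3822, O 5300.
So the third ionization energies run P < Cl < O.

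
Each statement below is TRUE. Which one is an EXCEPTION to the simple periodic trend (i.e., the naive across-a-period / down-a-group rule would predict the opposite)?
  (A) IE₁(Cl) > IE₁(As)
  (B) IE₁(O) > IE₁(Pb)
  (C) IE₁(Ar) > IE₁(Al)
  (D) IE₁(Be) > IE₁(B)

(D)

The general trend: IE₁ increases across a period and decreases down a group.
(A) Cl (period 3, group 17) vs As (period 4, group 15): the stated order agrees with the simple trend.
(B) O (period 2, group 16) vs Pb (period 6, group 14): the stated order agrees with the simple trend.
(C) Ar (period 3, group 18) vs Al (period 3, group 13): the stated order agrees with the simple trend.
(D) Be (period 2, group 2) vs B (period 2, group 13): the stated order contradicts the simple trend.
The exception is (D): removing B's lone 2p electron is easier than breaking Be's filled 2s².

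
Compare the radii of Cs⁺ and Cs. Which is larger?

Cs

Forming Cs⁺ removes 1 electron from Cs. Fewer electrons for the same nuclear charge means less shielding and a higher Z_eff on the remaining electrons, and for main-group metals the entire outer shell is lost.
A cation is smaller than its parent atom: Cs⁺ < Cs.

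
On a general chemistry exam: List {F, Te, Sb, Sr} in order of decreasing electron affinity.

F > Te > Sb > Sr

F is in period 2, group 17; Sr is in period 5, group 2; Sb is in period 5, group 15; Te is in period 5, group 16.
Atoms with high Z_eff and room in the valence shell (especially the halogens) have the most exothermic electron affinities.
These span different periods and groups, so the two trends combine.
Sb > Sr: both are in period 5; the period trend gives Sb the larger value.
Te > Sb: Te lies to the right of Sb in period 5, so the across-period effect alone puts Te higher.
F > Te: relative to Te, both the across-period and down-group shifts push F's electron affinity up.
Tabulated electron affinity (kJ/mol): F 328, Sr 5, Sb 103, Te 190.
So from highest to lowest: F > Te > Sb > Sr.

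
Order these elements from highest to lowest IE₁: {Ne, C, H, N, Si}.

Ne > N > H > C > Si

H is in period 1, group 1; C is in period 2, group 14; N is in period 2, group 15; Ne is in period 2, group 18; Si is in period 3, group 14.
First ionization energy rises across a period (greater Z_eff holds electrons more tightly) and falls down a group (valence electrons are farther from the nucleus).
Here both period and group differ, so the two effects have to be weighed against each other.
C > Si: they share group 14; the group trend gives C the larger value.
H > C: the two effects oppose for this pair; the down-group effect wins (1312 vs 1086 kJ/mol).
N > H: period and group pull opposite ways; the across-period shift dominates (1402 vs 1312 kJ/mol).
Ne > N: Ne lies to the right of N in period 2, so the across-period effect alone puts Ne higher.
For reference (kJ/mol): H 1312, C 1086, N 1402, Ne 2081, Si 786.
So from highest to lowest: Ne > N > H > C > Si.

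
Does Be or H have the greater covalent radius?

H is in period 1, group 1; Be is in period 2, group 2.
Atomic radius shrinks across a period as nuclear charge pulls the same shell inward, and grows down a group as new shells are added.
A diagonal step moves right (one effect) and down (the opposite effect) at once.
Be > H: period and group pull opposite ways; the down-group shift dominates (102 vs 32 pm).
For reference (pm): H 32, Be 102.
So Be has the greater covalent radius (Be > H).

Be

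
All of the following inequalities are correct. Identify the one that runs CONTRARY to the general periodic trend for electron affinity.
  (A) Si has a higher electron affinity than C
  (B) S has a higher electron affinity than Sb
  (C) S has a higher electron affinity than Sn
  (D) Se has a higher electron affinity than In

The general trend: electron affinity increases across a period and decreases down a group.
(A) Si (period 3, group 14) vs C (period 2, group 14): the stated order contradicts the simple trend.
(B) S (period 3, group 16) vs Sb (period 5, group 15): the stated order agrees with the simple trend.
(C) S (period 3, group 16) vs Sn (period 5, group 14): the stated order agrees with the simple trend.
(D) Se (period 4, group 16) vs In (period 5, group 13): the stated order agrees with the simple trend.
The exception is (A): Si's larger, more diffuse 3p orbitals accept an added electron slightly more readily than C's compact 2p.

(A)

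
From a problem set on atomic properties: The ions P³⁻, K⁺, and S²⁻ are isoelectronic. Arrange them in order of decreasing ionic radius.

All of these have 18 electrons, so size is governed by nuclear charge alone: the more protons, the stronger the pull on the same electron cloud, and the smaller the ion.
Nuclear charges: K⁺ (Z=19), S²⁻ (Z=16), P³⁻ (Z=15).
Largest to smallest: P³⁻ > S²⁻ > K⁺.

P³⁻, S²⁻, K⁺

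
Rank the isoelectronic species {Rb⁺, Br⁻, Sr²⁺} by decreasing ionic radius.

Br⁻ > Rb⁺ > Sr²⁺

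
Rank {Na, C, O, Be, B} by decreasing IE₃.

After 2 electrons have been removed, what remains? Na²⁺ is already 1 electron into the core; C²⁺ still has 2 valence electrons; O²⁺ still has 4 valence electrons; Be²⁺ is the bare [He] core; B²⁺ still has 1 valence electron.
Pulling an electron out of a noble-gas core costs far more than removing a remaining valence electron, so Na and Be sit at the high end of IE_3.
Valence configurations: C²⁺ [He]2s², O²⁺ [He]2s²2p², B²⁺ [He]2s¹.
The numbers (kJ/mol): Na 6910, C 4620, O 5300, Be 14849, B 3660.
Hence IE_3: B < C < O < Na < Be.

Be, Na, O, C, B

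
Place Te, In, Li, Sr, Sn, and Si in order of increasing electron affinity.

Li is in period 2, group 1; Si is in period 3, group 14; Sr is in period 5, group 2; In is in period 5, group 13; Sn is in period 5, group 14; Te is in period 5, group 16.
Atoms with high Z_eff and room in the valence shell (especially the halogens) have the most exothermic electron affinities.
Neither a single period nor a single group — weigh both effects.
In > Sr: both are in period 5; the period trend gives In the larger value.
Li > In: the two effects oppose for this pair; the down-group effect wins (60 vs 29 kJ/mol).
Sn > Li: period and group pull opposite ways; the across-period shift dominates (107 vs 60 kJ/mol).
Si > Sn: Si sits above Sn in group 14, so the down-group effect alone puts Si higher.
Te > Si: period and group pull opposite ways; the across-period shift dominates (190 vs 134 kJ/mol).
Approximate values (kJ/mol): Li 60, Si 134, Sr 5, In 29, Sn 107, Te 190.
So from lowest to highest: Sr < In < Li < Sn < Si < Te.

Sr < In < Li < Sn < Si < Te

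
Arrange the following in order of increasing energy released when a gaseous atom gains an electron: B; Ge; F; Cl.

B < Ge < F < Cl

Electron affinity generally becomes more exothermic across a period toward the halogens and less exothermic down a group.
These span different periods and groups, so the two trends combine.
Ge > B: the two effects oppose for this pair; the across-period effect wins (119 vs 27 kJ/mol).
F > Ge: both effects reinforce here, so F is clearly the higher of the two.
Cl > F: this pair runs against the simple trend — see the exception note.
Note the exception: Cl has a higher electron affinity than F, contrary to the simple trend — F's small 2p subshell makes the incoming electron feel strong e⁻–e⁻ repulsion, so Cl actually releases more energy on gaining an electron.
For reference (kJ/mol): B 27, F 328, Cl 349, Ge 119.
So from lowest to highest: B < Ge < F < Cl.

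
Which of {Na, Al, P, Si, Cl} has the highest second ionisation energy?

The second ionization energy removes an electron from the +1 ion. For each element: Na⁺ is the bare [Ne] core; Al⁺ still has 2 valence electrons; P⁺ still has 4 valence electrons; Si⁺ still has 3 valence electrons; Cl⁺ still has 6 valence electrons.
Pulling an electron out of a noble-gas core costs far more than removing a remaining valence electron, so Na sits at the high end of IE_2.
Valence configurations: Al⁺ [Ne]3s², P⁺ [Ne]3s²3p², Si⁺ [Ne]3s²3p¹, Cl⁺ [Ne]3s²3p⁴.
Si⁺ loses a lone 3p electron whereas Al⁺ must break into a filled 3s² pair, so IE_2(Al) > IE_2(Si) even though Si has the higher nuclear charge.
The numbers (kJ/mol): Na 4562, Al 1817, P 1907, Si 1577, Cl 2298.
Overall IE_2 order: Si < Al < P < Cl < Na.

Na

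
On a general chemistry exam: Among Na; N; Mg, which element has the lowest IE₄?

IE_4 is the cost of taking one more electron from the +3 cation: Na³⁺ is already 2 electrons into the core; N³⁺ still has 2 valence electrons; Mg³⁺ is already 1 electron into the core.
Breaking into a closed-shell core is much more expensive than removing a leftover valence electron — Na and Mg have the largest IE_4 here.
Tabulated IE_4 (kJ/mol): Na 9543, N 7475, Mg 10543.
Overall IE_4 order: N < Na < Mg.

N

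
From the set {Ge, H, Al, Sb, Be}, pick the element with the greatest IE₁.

H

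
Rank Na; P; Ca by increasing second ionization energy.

Ca, P, Na

After 1 electron has been removed, what remains? Na⁺ is the bare [Ne] core; P⁺ still has 4 valence electrons; Ca⁺ still has 1 valence electron.
Breaking into a closed-shell core is much more expensive than removing a leftover valence electron — Na has the largest IE_2 here.
Valence configurations: P⁺ [Ne]3s²3p², Ca⁺ [Ar]4s¹.
Tabulated IE_2 (kJ/mol): Na 4562, P 1907, Ca 1145.
Hence IE_2: Ca < P < Na.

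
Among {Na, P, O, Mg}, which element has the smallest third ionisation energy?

Consider each +2 ion: Na²⁺ is already 1 electron into the core; P²⁺ still has 3 valence electrons; O²⁺ still has 4 valence electrons; Mg²⁺ is the bare [Ne] core.
Breaking into a closed-shell core is much more expensive than removing a leftover valence electron — Na and Mg have the largest IE_3 here.
Valence configurations: P²⁺ [Ne]3s²3p¹, O²⁺ [He]2s²2p².
Tabulated IE_3 (kJ/mol): Na 6910, P 2914, O 5300, Mg 7733.
Overall IE_3 order: P < O < Na < Mg.

P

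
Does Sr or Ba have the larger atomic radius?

Ba

Moving right in a period, electrons are added to the same shell under a stronger nuclear pull, so atoms get smaller; moving down, a new shell is opened and atoms get larger.
All are in group 2, so atomic radius increases down the group.
So Ba has the larger atomic radius (Ba > Sr).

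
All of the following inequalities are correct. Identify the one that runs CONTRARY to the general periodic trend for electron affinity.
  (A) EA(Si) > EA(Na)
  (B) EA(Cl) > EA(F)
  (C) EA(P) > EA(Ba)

The general trend: electron affinity increases across a period and decreases down a group.
(A) Si (period 3, group 14) vs Na (period 3, group 1): the stated order agrees with the simple trend.
(B) Cl (period 3, group 17) vs F (period 2, group 17): the stated order contradicts the simple trend.
(C) P (period 3, group 15) vs Ba (period 6, group 2): the stated order agrees with the simple trend.
The exception is (B): F's small 2p subshell makes the incoming electron feel strong e⁻–e⁻ repulsion, so Cl actually releases more energy on gaining an electron.

(B)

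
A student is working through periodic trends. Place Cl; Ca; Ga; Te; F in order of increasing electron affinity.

F is in period 2, group 17; Cl is in period 3, group 17; Ca is in period 4, group 2; Ga is in period 4, group 13; Te is in period 5, group 16.
Adding an electron releases more energy for atoms nearer the top right (short of the noble gases).
Neither a single period nor a single group — weigh both effects.
Ga > Ca: Ga lies to the right of Ca in period 4, so the across-period effect alone puts Ga higher.
Te > Ga: period and group pull opposite ways; the across-period shift dominates (190 vs 29 kJ/mol).
F > Te: both effects reinforce here, so F is clearly the higher of the two.
Cl > F: this pair runs against the simple trend — see the exception note.
Note the exception: Cl has a higher electron affinity than F, contrary to the simple trend — F's small 2p subshell makes the incoming electron feel strong e⁻–e⁻ repulsion, so Cl actually releases more energy on gaining an electron.
Approximate values (kJ/mol): F 328, Cl 349, Ca 2, Ga 29, Te 190.
So from lowest to highest: Ca < Ga < Te < F < Cl.

Ca, Ga, Te, F, Cl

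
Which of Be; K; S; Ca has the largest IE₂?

The second ionization energy removes an electron from the +1 ion. For each element: Be⁺ still has 1 valence electron; K⁺ is the bare [Ar] core; S⁺ still has 5 valence electrons; Ca⁺ still has 1 valence electron.
Core electrons are held far more tightly than valence electrons, so K tops the IE_2 order.
Valence configurations: Be⁺ [He]2s¹, S⁺ [Ne]3s²3p³, Ca⁺ [Ar]4s¹.
Approximate IE_2 values (kJ/mol): Be 1757, K 3052, S 2252, Ca 1145.
Hence IE_2: Ca < Be < S < K.

K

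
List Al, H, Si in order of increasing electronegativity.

H is in period 1, group 1; Al is in period 3, group 13; Si is in period 3, group 14.
Smaller atoms with higher effective nuclear charge are more electronegative.
Neither a single period nor a single group — weigh both effects.
Si > Al: both are in period 3; the period trend gives Si the larger value.
H > Si: the two effects oppose for this pair; the down-group effect wins (2.20 vs 1.90).
Approximate values (Pauling): H 2.20, Al 1.61, Si 1.90.
So from lowest to highest: Al < Si < H.

Al < Si < H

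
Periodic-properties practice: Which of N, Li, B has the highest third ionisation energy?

Li

IE_3 is the cost of taking one more electron from the +2 cation: N²⁺ still has 3 valence electrons; Li²⁺ is already 1 electron into the core; B²⁺ still has 1 valence electron.
Breaking into a closed-shell core is much more expensive than removing a leftover valence electron — Li has the largest IE_3 here.
Valence configurations: N²⁺ [He]2s²2p¹, B²⁺ [He]2s¹.
The numbers (kJ/mol): N 4578, Li 11815, B 3660.
Hence IE_3: B < N < Li.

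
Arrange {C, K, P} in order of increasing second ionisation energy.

P < C < K

IE_2 is the cost of taking one more electron from the +1 cation: C⁺ still has 3 valence electrons; K⁺ is the bare [Ar] core; P⁺ still has 4 valence electrons.
Core electrons are held far more tightly than valence electrons, so K tops the IE_2 order.
Valence configurations: C⁺ [He]2s²2p¹, P⁺ [Ne]3s²3p².
The numbers (kJ/mol): C 2353, K 3052, P 1907.
Putting it together, IE_2: P < C < K.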